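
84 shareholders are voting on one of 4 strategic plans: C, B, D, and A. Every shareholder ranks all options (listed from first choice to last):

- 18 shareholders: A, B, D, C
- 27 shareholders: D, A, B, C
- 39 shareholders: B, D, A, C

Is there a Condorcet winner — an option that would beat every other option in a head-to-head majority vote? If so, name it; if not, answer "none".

none

Checking pairwise contests:
B beats C 84–0.
A beats B 45–39.
B beats D 57–27.
D beats A 66–18.
Every option loses at least one head-to-head, so there is no Condorcet winner.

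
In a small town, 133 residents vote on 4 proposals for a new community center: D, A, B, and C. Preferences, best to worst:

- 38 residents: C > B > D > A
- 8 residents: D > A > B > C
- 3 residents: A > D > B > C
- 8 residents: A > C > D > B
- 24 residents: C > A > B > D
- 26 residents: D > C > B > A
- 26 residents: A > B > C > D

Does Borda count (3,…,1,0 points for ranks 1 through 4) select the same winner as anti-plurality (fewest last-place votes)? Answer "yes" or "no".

no

Borda — scores: D 154, A 175, B 189, C 280. Winner: C.
Anti-plurality — last-place votes: D 50, A 64, B 8, C 11. Winner: B.
The two methods disagree.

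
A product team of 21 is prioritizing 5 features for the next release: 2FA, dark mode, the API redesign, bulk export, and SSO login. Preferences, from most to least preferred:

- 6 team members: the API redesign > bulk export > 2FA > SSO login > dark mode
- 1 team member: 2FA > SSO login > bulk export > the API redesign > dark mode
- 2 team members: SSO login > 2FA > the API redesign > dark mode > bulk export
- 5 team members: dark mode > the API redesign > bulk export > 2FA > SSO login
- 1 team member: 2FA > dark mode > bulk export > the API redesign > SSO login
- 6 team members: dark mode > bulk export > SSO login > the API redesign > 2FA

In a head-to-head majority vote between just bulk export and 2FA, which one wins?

Voters preferring bulk export to 2FA: 17; preferring 2FA to bulk export: 4.
bulk export wins the head-to-head.

bulk export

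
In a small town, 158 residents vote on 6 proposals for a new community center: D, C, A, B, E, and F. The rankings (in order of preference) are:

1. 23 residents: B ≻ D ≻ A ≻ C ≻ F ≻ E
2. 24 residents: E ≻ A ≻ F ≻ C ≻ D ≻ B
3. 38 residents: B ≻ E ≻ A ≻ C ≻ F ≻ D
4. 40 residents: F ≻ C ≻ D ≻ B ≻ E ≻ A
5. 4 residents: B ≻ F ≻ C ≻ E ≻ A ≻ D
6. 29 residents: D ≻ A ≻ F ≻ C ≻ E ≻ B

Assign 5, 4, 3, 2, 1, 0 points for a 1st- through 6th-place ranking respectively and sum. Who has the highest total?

D: 23·4 + 24·1 + 38·0 + 40·3 + 4·0 + 29·5 = 381
C: 23·2 + 24·2 + 38·2 + 40·4 + 4·3 + 29·2 = 400
A: 23·3 + 24·4 + 38·3 + 40·0 + 4·1 + 29·4 = 399
B: 23·5 + 24·0 + 38·5 + 40·2 + 4·5 + 29·0 = 405
E: 23·0 + 24·5 + 38·4 + 40·1 + 4·2 + 29·1 = 349
F: 23·1 + 24·3 + 38·1 + 40·5 + 4·4 + 29·3 = 436
F has the highest Borda score (436).

F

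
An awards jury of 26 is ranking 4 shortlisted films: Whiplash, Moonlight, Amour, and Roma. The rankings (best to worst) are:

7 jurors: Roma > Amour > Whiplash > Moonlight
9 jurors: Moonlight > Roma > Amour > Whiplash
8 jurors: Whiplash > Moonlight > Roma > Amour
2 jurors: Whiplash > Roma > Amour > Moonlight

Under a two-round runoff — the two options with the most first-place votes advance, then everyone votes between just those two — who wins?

Round 1 first-place votes: Whiplash 10, Moonlight 9, Amour 0, Roma 7.
Whiplash and Moonlight advance.
Runoff: Whiplash is preferred to Moonlight by 17 voters; Moonlight by 9.
Whiplash wins the runoff.

Whiplash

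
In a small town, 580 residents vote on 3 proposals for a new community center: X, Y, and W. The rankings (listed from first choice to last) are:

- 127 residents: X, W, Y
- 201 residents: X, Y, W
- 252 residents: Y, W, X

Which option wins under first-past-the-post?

First-place votes: X 328, Y 252, W 0.
X has the most first-place votes.

X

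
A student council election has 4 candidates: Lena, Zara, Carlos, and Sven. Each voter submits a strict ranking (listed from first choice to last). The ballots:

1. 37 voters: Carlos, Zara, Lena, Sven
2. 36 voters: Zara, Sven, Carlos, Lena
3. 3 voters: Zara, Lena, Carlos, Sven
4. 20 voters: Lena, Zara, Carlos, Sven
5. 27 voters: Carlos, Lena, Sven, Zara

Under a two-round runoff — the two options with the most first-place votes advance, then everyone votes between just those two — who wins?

Carlos

Round 1 first-place votes: Lena 20, Zara 39, Carlos 64, Sven 0.
Carlos and Zara advance.
Runoff: Carlos is preferred to Zara by 64 voters; Zara by 59.
Carlos wins the runoff.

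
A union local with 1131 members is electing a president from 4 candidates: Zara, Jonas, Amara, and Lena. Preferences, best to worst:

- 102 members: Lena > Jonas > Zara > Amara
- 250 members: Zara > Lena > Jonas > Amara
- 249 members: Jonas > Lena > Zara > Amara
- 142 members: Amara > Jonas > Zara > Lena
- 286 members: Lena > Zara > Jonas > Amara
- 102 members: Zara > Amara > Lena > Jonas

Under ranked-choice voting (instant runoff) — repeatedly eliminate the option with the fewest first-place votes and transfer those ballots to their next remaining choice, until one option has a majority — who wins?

Round 1: Zara 352, Jonas 249, Amara 142, Lena 388. Eliminate Amara.
Round 2: Zara 352, Jonas 391, Lena 388. Eliminate Zara.
Round 3: Jonas 391, Lena 740. Lena has a majority.

Lena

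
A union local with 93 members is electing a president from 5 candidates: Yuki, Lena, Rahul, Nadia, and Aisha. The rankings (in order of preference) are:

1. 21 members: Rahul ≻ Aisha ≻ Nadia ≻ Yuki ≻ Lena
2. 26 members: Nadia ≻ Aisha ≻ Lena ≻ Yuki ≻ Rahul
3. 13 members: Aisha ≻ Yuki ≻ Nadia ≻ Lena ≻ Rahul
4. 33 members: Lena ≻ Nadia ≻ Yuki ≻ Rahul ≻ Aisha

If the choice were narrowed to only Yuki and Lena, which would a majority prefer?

Lena

Voters preferring Yuki to Lena: 34; preferring Lena to Yuki: 59.
Lena wins the head-to-head.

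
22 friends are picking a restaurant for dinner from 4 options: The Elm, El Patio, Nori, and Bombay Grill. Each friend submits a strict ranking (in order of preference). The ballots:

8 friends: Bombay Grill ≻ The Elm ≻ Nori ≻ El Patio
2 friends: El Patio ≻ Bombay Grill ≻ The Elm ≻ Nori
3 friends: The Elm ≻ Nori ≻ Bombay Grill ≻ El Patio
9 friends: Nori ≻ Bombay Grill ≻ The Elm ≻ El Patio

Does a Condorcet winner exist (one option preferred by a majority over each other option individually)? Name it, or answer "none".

none

Checking pairwise contests:
Bombay Grill beats The Elm 19–3.
The Elm beats El Patio 20–2.
The Elm beats Nori 13–9.
Nori beats Bombay Grill 12–10.
Every option loses at least one head-to-head, so there is no Condorcet winner.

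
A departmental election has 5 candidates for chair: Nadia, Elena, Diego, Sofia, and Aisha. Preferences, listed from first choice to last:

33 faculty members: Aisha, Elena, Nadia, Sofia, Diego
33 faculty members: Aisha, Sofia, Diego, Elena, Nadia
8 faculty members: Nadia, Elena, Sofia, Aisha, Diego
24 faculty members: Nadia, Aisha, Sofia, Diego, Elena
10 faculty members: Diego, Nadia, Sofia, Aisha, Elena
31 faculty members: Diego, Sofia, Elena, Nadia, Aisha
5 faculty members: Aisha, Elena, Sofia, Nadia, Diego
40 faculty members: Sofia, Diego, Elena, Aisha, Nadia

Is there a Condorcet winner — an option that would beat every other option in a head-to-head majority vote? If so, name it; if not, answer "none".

Aisha

Aisha vs Nadia: 111–73 for Aisha.
Aisha vs Elena: 105–79 for Aisha.
Aisha vs Diego: 103–81 for Aisha.
Aisha vs Sofia: 95–89 for Aisha.
Aisha beats every other option head-to-head.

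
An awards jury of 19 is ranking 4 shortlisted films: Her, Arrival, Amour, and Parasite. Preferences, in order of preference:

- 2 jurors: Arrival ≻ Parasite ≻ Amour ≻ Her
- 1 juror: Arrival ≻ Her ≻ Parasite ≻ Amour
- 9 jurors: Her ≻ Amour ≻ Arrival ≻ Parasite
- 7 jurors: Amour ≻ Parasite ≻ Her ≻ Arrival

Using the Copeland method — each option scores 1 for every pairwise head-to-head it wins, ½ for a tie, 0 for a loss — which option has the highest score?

Her

Her: beats Arrival, Amour, and Parasite → score 3.
Arrival: beats Parasite; loses to Her and Amour → score 1.
Amour: beats Arrival and Parasite; loses to Her → score 2.
Parasite: loses to Her, Arrival, and Amour → score 0.
Her has the best pairwise record.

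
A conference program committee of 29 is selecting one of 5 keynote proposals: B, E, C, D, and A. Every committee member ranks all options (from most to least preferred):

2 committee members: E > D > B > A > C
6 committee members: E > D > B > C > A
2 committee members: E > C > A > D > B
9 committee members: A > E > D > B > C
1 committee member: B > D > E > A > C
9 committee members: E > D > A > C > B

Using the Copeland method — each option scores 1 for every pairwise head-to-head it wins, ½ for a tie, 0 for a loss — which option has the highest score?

E

B: beats C; loses to E, D, and A → score 1.
E: beats B, C, D, and A → score 4.
C: loses to B, E, D, and A → score 0.
D: beats B, C, and A; loses to E → score 3.
A: beats B and C; loses to E and D → score 2.
E has the best pairwise record.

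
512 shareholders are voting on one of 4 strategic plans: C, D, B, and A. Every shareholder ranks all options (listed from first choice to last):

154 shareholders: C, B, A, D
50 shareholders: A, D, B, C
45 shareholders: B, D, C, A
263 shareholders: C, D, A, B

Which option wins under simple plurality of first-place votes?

First-place votes: C 417, D 0, B 45, A 50.
C has the most first-place votes.

C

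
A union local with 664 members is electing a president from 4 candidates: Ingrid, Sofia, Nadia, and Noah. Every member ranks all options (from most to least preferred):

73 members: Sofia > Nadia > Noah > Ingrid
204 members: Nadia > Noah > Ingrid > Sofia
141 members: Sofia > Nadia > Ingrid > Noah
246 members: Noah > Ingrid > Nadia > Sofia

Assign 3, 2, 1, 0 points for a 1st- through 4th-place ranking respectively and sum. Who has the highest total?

Nadia

Ingrid: 73·0 + 204·1 + 141·1 + 246·2 = 837
Sofia: 73·3 + 204·0 + 141·3 + 246·0 = 642
Nadia: 73·2 + 204·3 + 141·2 + 246·1 = 1286
Noah: 73·1 + 204·2 + 141·0 + 246·3 = 1219
Nadia has the highest Borda score (1286).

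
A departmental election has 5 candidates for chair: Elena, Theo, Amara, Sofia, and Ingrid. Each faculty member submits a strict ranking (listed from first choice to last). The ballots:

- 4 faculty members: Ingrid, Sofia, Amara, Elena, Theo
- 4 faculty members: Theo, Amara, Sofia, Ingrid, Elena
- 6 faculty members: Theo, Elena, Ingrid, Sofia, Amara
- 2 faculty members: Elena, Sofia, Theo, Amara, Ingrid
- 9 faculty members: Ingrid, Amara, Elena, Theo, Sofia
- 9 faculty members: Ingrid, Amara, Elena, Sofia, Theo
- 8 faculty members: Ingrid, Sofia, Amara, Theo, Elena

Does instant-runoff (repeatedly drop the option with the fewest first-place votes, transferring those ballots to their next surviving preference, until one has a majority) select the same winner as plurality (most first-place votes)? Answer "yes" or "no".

Instant-runoff — R1 Elena 2, Theo 10, Amara 0, Sofia 0, Ingrid 30 (Ingrid winner). Winner: Ingrid.
Plurality — first-place votes: Elena 2, Theo 10, Amara 0, Sofia 0, Ingrid 30. Winner: Ingrid.
The two methods agree.

yes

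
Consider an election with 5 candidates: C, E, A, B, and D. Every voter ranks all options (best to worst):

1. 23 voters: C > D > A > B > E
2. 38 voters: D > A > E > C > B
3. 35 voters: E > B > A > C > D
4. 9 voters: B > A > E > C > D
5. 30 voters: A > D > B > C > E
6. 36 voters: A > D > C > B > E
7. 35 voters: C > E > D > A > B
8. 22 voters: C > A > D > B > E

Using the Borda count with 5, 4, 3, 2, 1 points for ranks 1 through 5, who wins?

C: 23·5 + 38·2 + 35·2 + 9·2 + 30·2 + 36·3 + 35·5 + 22·5 = 732
E: 23·1 + 38·3 + 35·5 + 9·3 + 30·1 + 36·1 + 35·4 + 22·1 = 567
A: 23·3 + 38·4 + 35·3 + 9·4 + 30·5 + 36·5 + 35·2 + 22·4 = 850
B: 23·2 + 38·1 + 35·4 + 9·5 + 30·3 + 36·2 + 35·1 + 22·2 = 510
D: 23·4 + 38·5 + 35·1 + 9·1 + 30·4 + 36·4 + 35·3 + 22·3 = 761
A has the highest Borda score (850).

A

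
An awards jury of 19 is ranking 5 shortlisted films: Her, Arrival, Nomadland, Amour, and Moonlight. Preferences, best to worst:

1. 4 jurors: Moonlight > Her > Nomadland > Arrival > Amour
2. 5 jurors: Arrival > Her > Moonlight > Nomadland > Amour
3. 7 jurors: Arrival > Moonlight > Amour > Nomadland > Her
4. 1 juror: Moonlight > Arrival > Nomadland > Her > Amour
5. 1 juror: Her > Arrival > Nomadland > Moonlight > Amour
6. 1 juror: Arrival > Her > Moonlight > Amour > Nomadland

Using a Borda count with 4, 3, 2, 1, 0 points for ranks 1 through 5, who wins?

Her: 4·3 + 5·3 + 7·0 + 1·1 + 1·4 + 1·3 = 35
Arrival: 4·1 + 5·4 + 7·4 + 1·3 + 1·3 + 1·4 = 62
Nomadland: 4·2 + 5·1 + 7·1 + 1·2 + 1·2 + 1·0 = 24
Amour: 4·0 + 5·0 + 7·2 + 1·0 + 1·0 + 1·1 = 15
Moonlight: 4·4 + 5·2 + 7·3 + 1·4 + 1·1 + 1·2 = 54
Arrival has the highest Borda score (62).

Arrival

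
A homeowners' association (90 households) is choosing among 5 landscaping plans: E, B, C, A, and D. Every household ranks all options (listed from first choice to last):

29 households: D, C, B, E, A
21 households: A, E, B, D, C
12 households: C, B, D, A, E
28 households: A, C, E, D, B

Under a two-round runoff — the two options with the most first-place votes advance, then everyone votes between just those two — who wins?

Round 1 first-place votes: E 0, B 0, C 12, A 49, D 29.
A and D advance.
Runoff: A is preferred to D by 49 voters; D by 41.
A wins the runoff.

A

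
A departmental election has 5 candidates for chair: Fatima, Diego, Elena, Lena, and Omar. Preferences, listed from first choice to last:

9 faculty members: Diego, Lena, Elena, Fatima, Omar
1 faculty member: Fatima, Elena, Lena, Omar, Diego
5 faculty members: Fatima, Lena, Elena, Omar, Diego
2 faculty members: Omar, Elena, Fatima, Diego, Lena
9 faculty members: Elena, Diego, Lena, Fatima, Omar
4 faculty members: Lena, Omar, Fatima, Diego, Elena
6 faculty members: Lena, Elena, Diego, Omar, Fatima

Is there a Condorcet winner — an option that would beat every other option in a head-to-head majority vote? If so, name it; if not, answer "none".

none

Checking pairwise contests:
Diego beats Fatima 24–12.
Elena beats Diego 23–13.
Lena beats Elena 24–12.
Diego beats Lena 20–16.
Fatima beats Omar 24–12.
Every option loses at least one head-to-head, so there is no Condorcet winner.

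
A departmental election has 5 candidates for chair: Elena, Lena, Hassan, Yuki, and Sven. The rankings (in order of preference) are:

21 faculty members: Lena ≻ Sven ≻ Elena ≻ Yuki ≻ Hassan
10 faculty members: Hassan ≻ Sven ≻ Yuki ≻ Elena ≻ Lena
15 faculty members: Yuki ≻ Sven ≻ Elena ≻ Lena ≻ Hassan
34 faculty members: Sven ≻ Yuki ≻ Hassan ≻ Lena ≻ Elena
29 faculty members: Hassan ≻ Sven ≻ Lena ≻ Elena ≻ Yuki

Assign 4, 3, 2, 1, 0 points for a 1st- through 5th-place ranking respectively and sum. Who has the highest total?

Sven

Elena: 21·2 + 10·1 + 15·2 + 34·0 + 29·1 = 111
Lena: 21·4 + 10·0 + 15·1 + 34·1 + 29·2 = 191
Hassan: 21·0 + 10·4 + 15·0 + 34·2 + 29·4 = 224
Yuki: 21·1 + 10·2 + 15·4 + 34·3 + 29·0 = 203
Sven: 21·3 + 10·3 + 15·3 + 34·4 + 29·3 = 361
Sven has the highest Borda score (361).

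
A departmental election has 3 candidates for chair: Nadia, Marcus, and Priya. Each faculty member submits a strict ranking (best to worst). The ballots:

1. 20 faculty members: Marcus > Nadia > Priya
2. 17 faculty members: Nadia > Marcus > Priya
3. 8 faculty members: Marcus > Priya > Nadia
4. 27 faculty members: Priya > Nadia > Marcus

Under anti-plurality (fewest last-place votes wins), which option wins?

Nadia

Last-place votes: Nadia 8, Marcus 27, Priya 37.
Nadia is ranked last by the fewest voters, so Nadia wins.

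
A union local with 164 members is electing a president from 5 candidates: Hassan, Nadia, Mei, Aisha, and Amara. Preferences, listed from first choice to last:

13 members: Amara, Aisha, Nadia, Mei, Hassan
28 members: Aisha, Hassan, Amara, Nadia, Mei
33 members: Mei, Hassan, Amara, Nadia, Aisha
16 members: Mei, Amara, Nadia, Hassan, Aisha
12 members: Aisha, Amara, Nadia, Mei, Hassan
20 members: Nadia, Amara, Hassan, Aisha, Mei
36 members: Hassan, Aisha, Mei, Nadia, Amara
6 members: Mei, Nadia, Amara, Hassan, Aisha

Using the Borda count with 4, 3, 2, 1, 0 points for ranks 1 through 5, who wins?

Hassan

Hassan: 13·0 + 28·3 + 33·3 + 16·1 + 12·0 + 20·2 + 36·4 + 6·1 = 389
Nadia: 13·2 + 28·1 + 33·1 + 16·2 + 12·2 + 20·4 + 36·1 + 6·3 = 277
Mei: 13·1 + 28·0 + 33·4 + 16·4 + 12·1 + 20·0 + 36·2 + 6·4 = 317
Aisha: 13·3 + 28·4 + 33·0 + 16·0 + 12·4 + 20·1 + 36·3 + 6·0 = 327
Amara: 13·4 + 28·2 + 33·2 + 16·3 + 12·3 + 20·3 + 36·0 + 6·2 = 330
Hassan has the highest Borda score (389).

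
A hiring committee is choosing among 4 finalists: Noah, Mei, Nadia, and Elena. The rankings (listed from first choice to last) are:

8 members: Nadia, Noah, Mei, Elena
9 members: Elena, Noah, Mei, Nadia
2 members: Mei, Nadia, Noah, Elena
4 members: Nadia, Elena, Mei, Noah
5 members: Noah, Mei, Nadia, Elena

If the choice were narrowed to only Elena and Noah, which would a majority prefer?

Noah

Voters preferring Elena to Noah: 13; preferring Noah to Elena: 15.
Noah wins the head-to-head.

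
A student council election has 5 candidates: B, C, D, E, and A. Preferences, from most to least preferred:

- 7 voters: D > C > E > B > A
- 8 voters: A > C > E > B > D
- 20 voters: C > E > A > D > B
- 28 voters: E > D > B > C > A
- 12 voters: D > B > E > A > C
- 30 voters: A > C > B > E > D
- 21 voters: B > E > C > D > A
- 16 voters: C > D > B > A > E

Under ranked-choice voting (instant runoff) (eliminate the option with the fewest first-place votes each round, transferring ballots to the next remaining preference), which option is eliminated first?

D

Round 1: B 21, C 36, D 19, E 28, A 38. Eliminate D.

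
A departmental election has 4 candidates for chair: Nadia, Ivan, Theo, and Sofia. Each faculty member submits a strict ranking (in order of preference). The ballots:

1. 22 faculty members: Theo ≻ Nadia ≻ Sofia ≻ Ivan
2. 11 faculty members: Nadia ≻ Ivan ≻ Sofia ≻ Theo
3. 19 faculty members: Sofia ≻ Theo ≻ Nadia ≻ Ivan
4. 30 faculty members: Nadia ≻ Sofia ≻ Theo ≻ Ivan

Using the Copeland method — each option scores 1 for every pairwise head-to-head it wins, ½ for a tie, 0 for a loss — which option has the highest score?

Nadia: beats Ivan and Sofia; ties Theo → score 2.5.
Ivan: loses to Nadia, Theo, and Sofia → score 0.
Theo: beats Ivan; ties Nadia; loses to Sofia → score 1.5.
Sofia: beats Ivan and Theo; loses to Nadia → score 2.
Nadia has the best pairwise record.

Nadia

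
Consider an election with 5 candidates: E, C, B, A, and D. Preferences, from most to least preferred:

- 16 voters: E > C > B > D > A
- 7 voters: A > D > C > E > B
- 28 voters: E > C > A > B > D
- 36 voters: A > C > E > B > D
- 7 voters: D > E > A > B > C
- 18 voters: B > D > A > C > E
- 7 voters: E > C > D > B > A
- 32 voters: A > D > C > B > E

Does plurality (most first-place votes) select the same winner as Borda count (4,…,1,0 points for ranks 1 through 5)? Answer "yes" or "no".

Plurality — first-place votes: E 51, C 0, B 18, A 75, D 7. Winner: A.
Borda — scores: E 304, C 357, B 214, A 406, D 229. Winner: A.
The two methods agree.

yes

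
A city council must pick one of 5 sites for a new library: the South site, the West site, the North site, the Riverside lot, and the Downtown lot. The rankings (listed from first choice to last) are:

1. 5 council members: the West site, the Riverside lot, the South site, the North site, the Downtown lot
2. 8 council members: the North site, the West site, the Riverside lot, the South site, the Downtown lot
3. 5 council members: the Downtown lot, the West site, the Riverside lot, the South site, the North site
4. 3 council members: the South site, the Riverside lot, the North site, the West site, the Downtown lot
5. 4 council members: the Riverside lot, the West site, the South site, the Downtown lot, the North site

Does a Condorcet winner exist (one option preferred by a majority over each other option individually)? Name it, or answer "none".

the West site

the West site vs the South site: 22–3 for the West site.
the West site vs the North site: 14–11 for the West site.
the West site vs the Riverside lot: 18–7 for the West site.
the West site vs the Downtown lot: 20–5 for the West site.
the West site beats every other option head-to-head.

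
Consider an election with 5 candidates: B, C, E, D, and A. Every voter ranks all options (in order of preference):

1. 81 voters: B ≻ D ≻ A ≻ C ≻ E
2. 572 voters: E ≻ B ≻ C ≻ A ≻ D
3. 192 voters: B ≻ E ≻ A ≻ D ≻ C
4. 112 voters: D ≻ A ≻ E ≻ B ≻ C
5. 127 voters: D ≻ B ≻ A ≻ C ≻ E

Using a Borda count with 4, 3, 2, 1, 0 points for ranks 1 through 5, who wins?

B

B: 81·4 + 572·3 + 192·4 + 112·1 + 127·3 = 3301
C: 81·1 + 572·2 + 192·0 + 112·0 + 127·1 = 1352
E: 81·0 + 572·4 + 192·3 + 112·2 + 127·0 = 3088
D: 81·3 + 572·0 + 192·1 + 112·4 + 127·4 = 1391
A: 81·2 + 572·1 + 192·2 + 112·3 + 127·2 = 1708
B has the highest Borda score (3301).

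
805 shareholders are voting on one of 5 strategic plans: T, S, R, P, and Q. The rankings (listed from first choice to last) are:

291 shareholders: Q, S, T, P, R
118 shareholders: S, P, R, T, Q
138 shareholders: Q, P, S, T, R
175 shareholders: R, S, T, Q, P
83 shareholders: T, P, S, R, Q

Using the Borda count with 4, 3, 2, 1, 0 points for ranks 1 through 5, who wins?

T: 291·2 + 118·1 + 138·1 + 175·2 + 83·4 = 1520
S: 291·3 + 118·4 + 138·2 + 175·3 + 83·2 = 2312
R: 291·0 + 118·2 + 138·0 + 175·4 + 83·1 = 1019
P: 291·1 + 118·3 + 138·3 + 175·0 + 83·3 = 1308
Q: 291·4 + 118·0 + 138·4 + 175·1 + 83·0 = 1891
S has the highest Borda score (2312).

S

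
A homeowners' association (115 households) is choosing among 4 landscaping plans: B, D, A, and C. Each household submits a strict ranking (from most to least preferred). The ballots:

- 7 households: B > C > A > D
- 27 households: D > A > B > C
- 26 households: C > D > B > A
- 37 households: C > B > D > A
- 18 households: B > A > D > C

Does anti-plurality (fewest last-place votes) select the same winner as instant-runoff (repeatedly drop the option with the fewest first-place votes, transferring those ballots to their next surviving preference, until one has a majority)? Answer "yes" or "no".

Anti-plurality — last-place votes: B 0, D 7, A 63, C 45. Winner: B.
Instant-runoff — R1 B 25, D 27, A 0, C 63 (C winner). Winner: C.
The two methods disagree.

no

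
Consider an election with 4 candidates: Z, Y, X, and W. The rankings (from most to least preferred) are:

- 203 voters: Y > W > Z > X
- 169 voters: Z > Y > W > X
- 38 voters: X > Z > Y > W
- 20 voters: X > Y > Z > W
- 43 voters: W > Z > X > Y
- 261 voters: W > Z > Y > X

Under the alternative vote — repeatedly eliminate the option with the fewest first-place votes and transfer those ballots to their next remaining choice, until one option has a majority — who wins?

Y

Round 1: Z 169, Y 203, X 58, W 304. Eliminate X.
Round 2: Z 207, Y 223, W 304. Eliminate Z.
Round 3: Y 430, W 304. Y has a majority.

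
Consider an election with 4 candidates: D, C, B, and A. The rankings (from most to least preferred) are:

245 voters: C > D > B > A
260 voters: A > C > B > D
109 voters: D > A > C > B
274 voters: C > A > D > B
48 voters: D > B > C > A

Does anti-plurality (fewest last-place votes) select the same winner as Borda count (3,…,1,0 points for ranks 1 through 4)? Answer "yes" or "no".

yes

Anti-plurality — last-place votes: D 260, C 0, B 383, A 293. Winner: C.
Borda — scores: D 1235, C 2234, B 601, A 1546. Winner: C.
The two methods agree.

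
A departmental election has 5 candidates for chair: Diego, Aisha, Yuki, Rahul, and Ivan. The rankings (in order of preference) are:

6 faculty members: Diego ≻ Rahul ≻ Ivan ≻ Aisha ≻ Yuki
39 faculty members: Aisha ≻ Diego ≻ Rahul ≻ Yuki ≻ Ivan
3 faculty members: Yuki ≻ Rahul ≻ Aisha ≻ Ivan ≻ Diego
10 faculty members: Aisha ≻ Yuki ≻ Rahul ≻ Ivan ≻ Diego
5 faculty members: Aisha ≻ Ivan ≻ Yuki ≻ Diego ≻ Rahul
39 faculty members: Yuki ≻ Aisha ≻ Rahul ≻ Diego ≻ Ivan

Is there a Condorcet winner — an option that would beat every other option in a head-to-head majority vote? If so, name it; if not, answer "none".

Aisha vs Diego: 96–6 for Aisha.
Aisha vs Yuki: 60–42 for Aisha.
Aisha vs Rahul: 93–9 for Aisha.
Aisha vs Ivan: 96–6 for Aisha.
Aisha beats every other option head-to-head.

Aisha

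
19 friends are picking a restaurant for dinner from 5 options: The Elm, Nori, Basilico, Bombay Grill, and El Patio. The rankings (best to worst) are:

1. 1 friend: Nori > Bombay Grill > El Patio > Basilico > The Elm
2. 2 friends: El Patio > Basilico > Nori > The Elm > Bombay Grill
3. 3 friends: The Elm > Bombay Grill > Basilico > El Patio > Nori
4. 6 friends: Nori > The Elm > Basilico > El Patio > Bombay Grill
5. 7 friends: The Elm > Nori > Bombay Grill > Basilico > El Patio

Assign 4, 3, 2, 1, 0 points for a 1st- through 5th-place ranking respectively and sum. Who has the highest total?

The Elm

The Elm: 1·0 + 2·1 + 3·4 + 6·3 + 7·4 = 60
Nori: 1·4 + 2·2 + 3·0 + 6·4 + 7·3 = 53
Basilico: 1·1 + 2·3 + 3·2 + 6·2 + 7·1 = 32
Bombay Grill: 1·3 + 2·0 + 3·3 + 6·0 + 7·2 = 26
El Patio: 1·2 + 2·4 + 3·1 + 6·1 + 7·0 = 19
The Elm has the highest Borda score (60).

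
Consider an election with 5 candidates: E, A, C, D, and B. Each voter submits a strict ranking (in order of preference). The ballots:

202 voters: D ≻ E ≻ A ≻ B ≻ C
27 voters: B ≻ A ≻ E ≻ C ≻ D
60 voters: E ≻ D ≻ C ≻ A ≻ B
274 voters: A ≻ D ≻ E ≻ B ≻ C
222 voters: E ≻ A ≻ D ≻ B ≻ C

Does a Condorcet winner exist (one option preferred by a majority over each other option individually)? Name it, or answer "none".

none

Checking pairwise contests:
D beats E 476–309.
E beats A 484–301.
E beats C 785–0.
A beats D 523–262.
E beats B 758–27.
Every option loses at least one head-to-head, so there is no Condorcet winner.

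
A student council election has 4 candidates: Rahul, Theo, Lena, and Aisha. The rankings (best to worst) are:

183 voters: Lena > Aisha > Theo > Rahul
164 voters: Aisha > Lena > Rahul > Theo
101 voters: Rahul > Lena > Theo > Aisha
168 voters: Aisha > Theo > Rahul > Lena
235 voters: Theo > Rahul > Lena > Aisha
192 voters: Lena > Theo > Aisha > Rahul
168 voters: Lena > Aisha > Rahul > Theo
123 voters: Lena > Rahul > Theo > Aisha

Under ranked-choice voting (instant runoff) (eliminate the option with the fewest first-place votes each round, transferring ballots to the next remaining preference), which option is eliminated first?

Round 1: Rahul 101, Theo 235, Lena 666, Aisha 332. Eliminate Rahul.

Rahul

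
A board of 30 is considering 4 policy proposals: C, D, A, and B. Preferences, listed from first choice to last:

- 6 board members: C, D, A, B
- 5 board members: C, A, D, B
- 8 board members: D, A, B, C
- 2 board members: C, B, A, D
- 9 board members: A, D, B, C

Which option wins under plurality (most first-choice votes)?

First-place votes: C 13, D 8, A 9, B 0.
C has the most first-place votes.

C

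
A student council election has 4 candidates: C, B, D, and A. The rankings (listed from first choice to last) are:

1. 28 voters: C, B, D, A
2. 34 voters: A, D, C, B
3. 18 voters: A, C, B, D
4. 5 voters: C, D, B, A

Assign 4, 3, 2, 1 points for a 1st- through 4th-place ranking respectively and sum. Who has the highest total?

C

C: 28·4 + 34·2 + 18·3 + 5·4 = 254
B: 28·3 + 34·1 + 18·2 + 5·2 = 164
D: 28·2 + 34·3 + 18·1 + 5·3 = 191
A: 28·1 + 34·4 + 18·4 + 5·1 = 241
C has the highest Borda score (254).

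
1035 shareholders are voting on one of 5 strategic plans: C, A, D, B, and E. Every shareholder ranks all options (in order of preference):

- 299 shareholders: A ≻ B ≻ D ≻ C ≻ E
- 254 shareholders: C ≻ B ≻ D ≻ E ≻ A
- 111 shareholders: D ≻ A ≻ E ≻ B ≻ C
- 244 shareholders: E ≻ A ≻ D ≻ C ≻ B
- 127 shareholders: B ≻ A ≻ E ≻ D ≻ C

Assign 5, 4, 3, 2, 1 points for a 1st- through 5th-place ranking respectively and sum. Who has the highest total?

A

C: 299·2 + 254·5 + 111·1 + 244·2 + 127·1 = 2594
A: 299·5 + 254·1 + 111·4 + 244·4 + 127·4 = 3677
D: 299·3 + 254·3 + 111·5 + 244·3 + 127·2 = 3200
B: 299·4 + 254·4 + 111·2 + 244·1 + 127·5 = 3313
E: 299·1 + 254·2 + 111·3 + 244·5 + 127·3 = 2741
A has the highest Borda score (3677).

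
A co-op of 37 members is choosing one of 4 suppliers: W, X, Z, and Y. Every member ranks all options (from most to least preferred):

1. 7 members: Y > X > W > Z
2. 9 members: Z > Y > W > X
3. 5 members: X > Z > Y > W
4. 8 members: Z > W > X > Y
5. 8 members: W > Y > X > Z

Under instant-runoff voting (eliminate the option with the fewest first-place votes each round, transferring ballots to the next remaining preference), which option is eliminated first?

Round 1: W 8, X 5, Z 17, Y 7. Eliminate X.

X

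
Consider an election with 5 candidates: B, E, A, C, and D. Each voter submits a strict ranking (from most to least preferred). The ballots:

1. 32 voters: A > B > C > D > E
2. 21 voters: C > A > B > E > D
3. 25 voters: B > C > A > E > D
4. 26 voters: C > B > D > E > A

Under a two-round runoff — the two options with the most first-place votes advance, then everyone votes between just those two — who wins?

Round 1 first-place votes: B 25, E 0, A 32, C 47, D 0.
C and A advance.
Runoff: C is preferred to A by 72 voters; A by 32.
C wins the runoff.

C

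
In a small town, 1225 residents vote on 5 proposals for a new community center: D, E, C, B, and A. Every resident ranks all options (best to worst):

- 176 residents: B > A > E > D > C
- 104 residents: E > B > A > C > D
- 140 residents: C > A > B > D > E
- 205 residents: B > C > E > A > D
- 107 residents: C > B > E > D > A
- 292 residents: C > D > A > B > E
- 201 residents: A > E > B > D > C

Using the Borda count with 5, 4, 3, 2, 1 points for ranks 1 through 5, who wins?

D: 176·2 + 104·1 + 140·2 + 205·1 + 107·2 + 292·4 + 201·2 = 2725
E: 176·3 + 104·5 + 140·1 + 205·3 + 107·3 + 292·1 + 201·4 = 3220
C: 176·1 + 104·2 + 140·5 + 205·4 + 107·5 + 292·5 + 201·1 = 4100
B: 176·5 + 104·4 + 140·3 + 205·5 + 107·4 + 292·2 + 201·3 = 4356
A: 176·4 + 104·3 + 140·4 + 205·2 + 107·1 + 292·3 + 201·5 = 3974
B has the highest Borda score (4356).

B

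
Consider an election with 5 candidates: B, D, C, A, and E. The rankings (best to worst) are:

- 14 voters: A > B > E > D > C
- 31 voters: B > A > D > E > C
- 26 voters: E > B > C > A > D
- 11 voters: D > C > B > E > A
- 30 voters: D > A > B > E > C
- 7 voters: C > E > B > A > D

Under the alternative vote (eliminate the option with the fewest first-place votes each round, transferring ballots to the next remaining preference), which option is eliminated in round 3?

Round 1: B 31, D 41, C 7, A 14, E 26. Eliminate C.
Round 2: B 31, D 41, A 14, E 33. Eliminate A.
Round 3: B 45, D 41, E 33. Eliminate E.

E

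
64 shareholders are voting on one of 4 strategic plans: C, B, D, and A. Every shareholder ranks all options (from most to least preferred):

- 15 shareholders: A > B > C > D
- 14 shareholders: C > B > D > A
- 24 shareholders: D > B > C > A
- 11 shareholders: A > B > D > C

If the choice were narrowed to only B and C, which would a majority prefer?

Voters preferring B to C: 50; preferring C to B: 14.
B wins the head-to-head.

B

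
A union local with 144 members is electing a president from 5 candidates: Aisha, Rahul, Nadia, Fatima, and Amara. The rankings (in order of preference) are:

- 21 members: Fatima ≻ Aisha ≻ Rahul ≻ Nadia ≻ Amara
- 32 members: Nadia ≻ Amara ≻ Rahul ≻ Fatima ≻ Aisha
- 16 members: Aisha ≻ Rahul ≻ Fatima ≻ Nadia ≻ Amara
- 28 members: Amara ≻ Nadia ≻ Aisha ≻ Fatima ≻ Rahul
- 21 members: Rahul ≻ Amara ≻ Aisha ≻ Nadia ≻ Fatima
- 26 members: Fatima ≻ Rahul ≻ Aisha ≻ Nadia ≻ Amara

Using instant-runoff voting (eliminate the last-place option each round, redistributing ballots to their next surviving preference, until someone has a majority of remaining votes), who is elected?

Round 1: Aisha 16, Rahul 21, Nadia 32, Fatima 47, Amara 28. Eliminate Aisha.
Round 2: Rahul 37, Nadia 32, Fatima 47, Amara 28. Eliminate Amara.
Round 3: Rahul 37, Nadia 60, Fatima 47. Eliminate Rahul.
Round 4: Nadia 81, Fatima 63. Nadia has a majority.

Nadia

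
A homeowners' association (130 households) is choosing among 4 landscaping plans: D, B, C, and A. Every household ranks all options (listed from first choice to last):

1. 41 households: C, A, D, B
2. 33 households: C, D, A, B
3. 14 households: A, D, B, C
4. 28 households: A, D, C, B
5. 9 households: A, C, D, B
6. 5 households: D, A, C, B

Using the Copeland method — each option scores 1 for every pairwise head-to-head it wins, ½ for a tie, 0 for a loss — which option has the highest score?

D: beats B; loses to C and A → score 1.
B: loses to D, C, and A → score 0.
C: beats D, B, and A → score 3.
A: beats D and B; loses to C → score 2.
C has the best pairwise record.

C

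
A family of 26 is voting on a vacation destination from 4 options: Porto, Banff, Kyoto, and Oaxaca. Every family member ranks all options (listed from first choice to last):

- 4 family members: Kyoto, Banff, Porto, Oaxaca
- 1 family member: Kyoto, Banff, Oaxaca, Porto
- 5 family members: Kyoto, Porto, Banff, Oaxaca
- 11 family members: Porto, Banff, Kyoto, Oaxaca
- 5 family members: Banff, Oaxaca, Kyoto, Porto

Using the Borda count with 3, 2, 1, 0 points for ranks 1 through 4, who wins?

Porto: 4·1 + 1·0 + 5·2 + 11·3 + 5·0 = 47
Banff: 4·2 + 1·2 + 5·1 + 11·2 + 5·3 = 52
Kyoto: 4·3 + 1·3 + 5·3 + 11·1 + 5·1 = 46
Oaxaca: 4·0 + 1·1 + 5·0 + 11·0 + 5·2 = 11
Banff has the highest Borda score (52).

Banff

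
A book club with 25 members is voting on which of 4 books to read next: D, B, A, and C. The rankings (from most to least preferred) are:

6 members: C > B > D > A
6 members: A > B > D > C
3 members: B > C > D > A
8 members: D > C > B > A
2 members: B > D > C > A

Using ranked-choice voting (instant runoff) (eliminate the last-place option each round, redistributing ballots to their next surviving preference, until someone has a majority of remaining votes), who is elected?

D

Round 1: D 8, B 5, A 6, C 6. Eliminate B.
Round 2: D 10, A 6, C 9. Eliminate A.
Round 3: D 16, C 9. D has a majority.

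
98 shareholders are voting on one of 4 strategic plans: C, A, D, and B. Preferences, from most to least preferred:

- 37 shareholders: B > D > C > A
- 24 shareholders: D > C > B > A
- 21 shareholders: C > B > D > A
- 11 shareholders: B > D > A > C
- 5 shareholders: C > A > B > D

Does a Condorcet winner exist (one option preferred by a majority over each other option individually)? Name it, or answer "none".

none

Checking pairwise contests:
D beats C 72–26.
C beats A 87–11.
B beats D 74–24.
C beats B 50–48.
Every option loses at least one head-to-head, so there is no Condorcet winner.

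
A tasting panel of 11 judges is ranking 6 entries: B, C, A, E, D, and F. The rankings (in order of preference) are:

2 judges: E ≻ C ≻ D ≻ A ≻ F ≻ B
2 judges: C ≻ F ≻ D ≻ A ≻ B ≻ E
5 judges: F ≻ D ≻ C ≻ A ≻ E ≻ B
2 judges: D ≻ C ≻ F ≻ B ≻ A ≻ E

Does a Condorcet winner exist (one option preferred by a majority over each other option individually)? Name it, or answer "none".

Checking pairwise contests:
C beats B 11–0.
D beats C 7–4.
C beats A 11–0.
C beats E 9–2.
F beats D 7–4.
C beats F 6–5.
Every option loses at least one head-to-head, so there is no Condorcet winner.

none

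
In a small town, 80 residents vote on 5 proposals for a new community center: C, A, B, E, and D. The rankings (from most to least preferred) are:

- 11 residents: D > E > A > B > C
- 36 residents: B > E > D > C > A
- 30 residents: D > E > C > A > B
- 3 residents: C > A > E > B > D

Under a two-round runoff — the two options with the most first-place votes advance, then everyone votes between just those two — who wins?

Round 1 first-place votes: C 3, A 0, B 36, E 0, D 41.
D and B advance.
Runoff: D is preferred to B by 41 voters; B by 39.
D wins the runoff.

D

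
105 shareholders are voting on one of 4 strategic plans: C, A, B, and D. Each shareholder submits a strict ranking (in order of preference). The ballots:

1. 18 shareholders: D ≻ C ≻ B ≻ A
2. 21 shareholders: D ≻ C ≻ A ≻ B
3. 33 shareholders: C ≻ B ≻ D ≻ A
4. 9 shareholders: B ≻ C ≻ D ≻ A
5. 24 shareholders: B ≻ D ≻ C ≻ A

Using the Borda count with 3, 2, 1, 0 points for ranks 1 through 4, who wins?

C: 18·2 + 21·2 + 33·3 + 9·2 + 24·1 = 219
A: 18·0 + 21·1 + 33·0 + 9·0 + 24·0 = 21
B: 18·1 + 21·0 + 33·2 + 9·3 + 24·3 = 183
D: 18·3 + 21·3 + 33·1 + 9·1 + 24·2 = 207
C has the highest Borda score (219).

C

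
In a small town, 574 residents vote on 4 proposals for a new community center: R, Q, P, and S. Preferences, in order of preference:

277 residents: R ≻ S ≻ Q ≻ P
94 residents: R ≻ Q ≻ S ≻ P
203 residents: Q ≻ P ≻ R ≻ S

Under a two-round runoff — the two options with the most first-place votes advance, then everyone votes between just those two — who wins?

R

Round 1 first-place votes: R 371, Q 203, P 0, S 0.
R and Q advance.
Runoff: R is preferred to Q by 371 voters; Q by 203.
R wins the runoff.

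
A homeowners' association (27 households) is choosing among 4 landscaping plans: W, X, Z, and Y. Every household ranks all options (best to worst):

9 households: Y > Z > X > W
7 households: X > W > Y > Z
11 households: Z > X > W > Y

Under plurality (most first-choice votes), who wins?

First-place votes: W 0, X 7, Z 11, Y 9.
Z has the most first-place votes.

Z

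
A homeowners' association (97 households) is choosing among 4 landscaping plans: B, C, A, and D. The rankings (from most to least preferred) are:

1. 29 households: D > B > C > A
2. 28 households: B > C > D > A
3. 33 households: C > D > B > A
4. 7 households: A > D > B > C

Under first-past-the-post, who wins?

C

First-place votes: B 28, C 33, A 7, D 29.
C has the most first-place votes.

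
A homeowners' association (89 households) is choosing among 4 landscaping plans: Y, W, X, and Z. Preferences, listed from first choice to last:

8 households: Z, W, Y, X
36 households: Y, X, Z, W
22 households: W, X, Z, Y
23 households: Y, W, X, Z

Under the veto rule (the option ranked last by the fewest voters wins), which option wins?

Last-place votes: Y 22, W 36, X 8, Z 23.
X is ranked last by the fewest voters, so X wins.

X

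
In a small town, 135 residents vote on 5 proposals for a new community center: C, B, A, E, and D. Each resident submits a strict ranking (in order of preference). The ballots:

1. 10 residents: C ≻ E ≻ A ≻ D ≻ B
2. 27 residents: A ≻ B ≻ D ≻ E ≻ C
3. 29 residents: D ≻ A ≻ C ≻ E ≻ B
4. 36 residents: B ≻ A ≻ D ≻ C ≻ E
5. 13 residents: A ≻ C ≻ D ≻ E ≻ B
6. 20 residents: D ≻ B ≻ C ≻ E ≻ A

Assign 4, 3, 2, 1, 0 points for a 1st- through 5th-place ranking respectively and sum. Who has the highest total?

A

C: 10·4 + 27·0 + 29·2 + 36·1 + 13·3 + 20·2 = 213
B: 10·0 + 27·3 + 29·0 + 36·4 + 13·0 + 20·3 = 285
A: 10·2 + 27·4 + 29·3 + 36·3 + 13·4 + 20·0 = 375
E: 10·3 + 27·1 + 29·1 + 36·0 + 13·1 + 20·1 = 119
D: 10·1 + 27·2 + 29·4 + 36·2 + 13·2 + 20·4 = 358
A has the highest Borda score (375).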